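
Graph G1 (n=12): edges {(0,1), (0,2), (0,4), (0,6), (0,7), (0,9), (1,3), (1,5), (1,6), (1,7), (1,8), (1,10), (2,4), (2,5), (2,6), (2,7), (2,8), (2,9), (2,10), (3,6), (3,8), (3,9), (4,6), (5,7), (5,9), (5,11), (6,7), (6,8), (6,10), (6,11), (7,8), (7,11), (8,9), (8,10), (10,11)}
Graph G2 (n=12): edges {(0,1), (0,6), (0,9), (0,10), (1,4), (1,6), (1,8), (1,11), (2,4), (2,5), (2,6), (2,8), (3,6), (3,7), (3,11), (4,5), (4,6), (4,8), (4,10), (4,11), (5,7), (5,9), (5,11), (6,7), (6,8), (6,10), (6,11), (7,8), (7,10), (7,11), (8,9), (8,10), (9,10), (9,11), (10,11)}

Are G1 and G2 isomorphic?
Yes, isomorphic

The graphs are isomorphic.
One valid mapping φ: V(G1) → V(G2): 0→7, 1→8, 2→11, 3→2, 4→3, 5→9, 6→6, 7→10, 8→4, 9→5, 10→1, 11→0

Verify φ preserves adjacency — for each edge of G1, its image is an edge of G2:
  (0,1) → (φ(0),φ(1)) = (7,8) ∈ E(G2) ✓
  (0,2) → (φ(0),φ(2)) = (7,11) ∈ E(G2) ✓
  (0,4) → (φ(0),φ(4)) = (3,7) ∈ E(G2) ✓
  (0,6) → (φ(0),φ(6)) = (6,7) ∈ E(G2) ✓
  (0,7) → (φ(0),φ(7)) = (7,10) ∈ E(G2) ✓
  (0,9) → (φ(0),φ(9)) = (5,7) ∈ E(G2) ✓
  (1,3) → (φ(1),φ(3)) = (2,8) ∈ E(G2) ✓
  (1,5) → (φ(1),φ(5)) = (8,9) ∈ E(G2) ✓
  (1,6) → (φ(1),φ(6)) = (6,8) ∈ E(G2) ✓
  (1,7) → (φ(1),φ(7)) = (8,10) ∈ E(G2) ✓
  (1,8) → (φ(1),φ(8)) = (4,8) ∈ E(G2) ✓
  (1,10) → (φ(1),φ(10)) = (1,8) ∈ E(G2) ✓
  (2,4) → (φ(2),φ(4)) = (3,11) ∈ E(G2) ✓
  (2,5) → (φ(2),φ(5)) = (9,11) ∈ E(G2) ✓
  (2,6) → (φ(2),φ(6)) = (6,11) ∈ E(G2) ✓
  (2,7) → (φ(2),φ(7)) = (10,11) ∈ E(G2) ✓
  (2,8) → (φ(2),φ(8)) = (4,11) ∈ E(G2) ✓
  (2,9) → (φ(2),φ(9)) = (5,11) ∈ E(G2) ✓
  (2,10) → (φ(2),φ(10)) = (1,11) ∈ E(G2) ✓
  (3,6) → (φ(3),φ(6)) = (2,6) ∈ E(G2) ✓
  (3,8) → (φ(3),φ(8)) = (2,4) ∈ E(G2) ✓
  (3,9) → (φ(3),φ(9)) = (2,5) ∈ E(G2) ✓
  (4,6) → (φ(4),φ(6)) = (3,6) ∈ E(G2) ✓
  (5,7) → (φ(5),φ(7)) = (9,10) ∈ E(G2) ✓
  (5,9) → (φ(5),φ(9)) = (5,9) ∈ E(G2) ✓
  (5,11) → (φ(5),φ(11)) = (0,9) ∈ E(G2) ✓
  (6,7) → (φ(6),φ(7)) = (6,10) ∈ E(G2) ✓
  (6,8) → (φ(6),φ(8)) = (4,6) ∈ E(G2) ✓
  (6,10) → (φ(6),φ(10)) = (1,6) ∈ E(G2) ✓
  (6,11) → (φ(6),φ(11)) = (0,6) ∈ E(G2) ✓
  (7,8) → (φ(7),φ(8)) = (4,10) ∈ E(G2) ✓
  (7,11) → (φ(7),φ(11)) = (0,10) ∈ E(G2) ✓
  (8,9) → (φ(8),φ(9)) = (4,5) ∈ E(G2) ✓
  (8,10) → (φ(8),φ(10)) = (1,4) ∈ E(G2) ✓
  (10,11) → (φ(10),φ(11)) = (0,1) ∈ E(G2) ✓
All 35 edges of G1 map to edges of G2, and |E(G1)| = |E(G2)| = 35, so φ is a bijection on edges as well as vertices. Hence G1 ≅ G2.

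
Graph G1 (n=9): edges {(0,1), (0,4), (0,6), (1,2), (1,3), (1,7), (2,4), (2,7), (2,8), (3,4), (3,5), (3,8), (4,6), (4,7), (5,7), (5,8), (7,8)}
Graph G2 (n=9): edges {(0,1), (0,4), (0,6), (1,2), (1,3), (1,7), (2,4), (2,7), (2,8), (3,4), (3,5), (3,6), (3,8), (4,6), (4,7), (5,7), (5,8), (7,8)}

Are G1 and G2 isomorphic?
No, not isomorphic

The graphs are NOT isomorphic.

Counting edges: G1 has 17 edge(s); G2 has 18 edge(s).
Edge count is an isomorphism invariant (a bijection on vertices induces a bijection on edges), so differing edge counts rule out isomorphism.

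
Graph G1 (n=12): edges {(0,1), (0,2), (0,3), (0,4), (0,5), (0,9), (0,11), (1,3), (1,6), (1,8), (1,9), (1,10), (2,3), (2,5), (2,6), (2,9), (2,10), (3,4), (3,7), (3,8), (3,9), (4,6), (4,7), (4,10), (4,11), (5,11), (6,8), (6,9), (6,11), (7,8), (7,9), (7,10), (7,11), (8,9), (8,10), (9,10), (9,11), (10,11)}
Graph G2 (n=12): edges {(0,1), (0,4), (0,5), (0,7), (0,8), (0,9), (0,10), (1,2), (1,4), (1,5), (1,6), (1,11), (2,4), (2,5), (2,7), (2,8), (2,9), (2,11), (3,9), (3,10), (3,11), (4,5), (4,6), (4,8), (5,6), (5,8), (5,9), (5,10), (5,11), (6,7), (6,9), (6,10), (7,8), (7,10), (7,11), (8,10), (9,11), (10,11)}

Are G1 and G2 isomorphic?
Yes, isomorphic

The graphs are isomorphic.
One valid mapping φ: V(G1) → V(G2): 0→11, 1→1, 2→9, 3→2, 4→7, 5→3, 6→6, 7→8, 8→4, 9→5, 10→0, 11→10

Verify φ preserves adjacency — for each edge of G1, its image is an edge of G2:
  (0,1) → (φ(0),φ(1)) = (1,11) ∈ E(G2) ✓
  (0,2) → (φ(0),φ(2)) = (9,11) ∈ E(G2) ✓
  (0,3) → (φ(0),φ(3)) = (2,11) ∈ E(G2) ✓
  (0,4) → (φ(0),φ(4)) = (7,11) ∈ E(G2) ✓
  (0,5) → (φ(0),φ(5)) = (3,11) ∈ E(G2) ✓
  (0,9) → (φ(0),φ(9)) = (5,11) ∈ E(G2) ✓
  (0,11) → (φ(0),φ(11)) = (10,11) ∈ E(G2) ✓
  (1,3) → (φ(1),φ(3)) = (1,2) ∈ E(G2) ✓
  (1,6) → (φ(1),φ(6)) = (1,6) ∈ E(G2) ✓
  (1,8) → (φ(1),φ(8)) = (1,4) ∈ E(G2) ✓
  (1,9) → (φ(1),φ(9)) = (1,5) ∈ E(G2) ✓
  (1,10) → (φ(1),φ(10)) = (0,1) ∈ E(G2) ✓
  (2,3) → (φ(2),φ(3)) = (2,9) ∈ E(G2) ✓
  (2,5) → (φ(2),φ(5)) = (3,9) ∈ E(G2) ✓
  (2,6) → (φ(2),φ(6)) = (6,9) ∈ E(G2) ✓
  (2,9) → (φ(2),φ(9)) = (5,9) ∈ E(G2) ✓
  (2,10) → (φ(2),φ(10)) = (0,9) ∈ E(G2) ✓
  (3,4) → (φ(3),φ(4)) = (2,7) ∈ E(G2) ✓
  (3,7) → (φ(3),φ(7)) = (2,8) ∈ E(G2) ✓
  (3,8) → (φ(3),φ(8)) = (2,4) ∈ E(G2) ✓
  (3,9) → (φ(3),φ(9)) = (2,5) ∈ E(G2) ✓
  (4,6) → (φ(4),φ(6)) = (6,7) ∈ E(G2) ✓
  (4,7) → (φ(4),φ(7)) = (7,8) ∈ E(G2) ✓
  (4,10) → (φ(4),φ(10)) = (0,7) ∈ E(G2) ✓
  (4,11) → (φ(4),φ(11)) = (7,10) ∈ E(G2) ✓
  (5,11) → (φ(5),φ(11)) = (3,10) ∈ E(G2) ✓
  (6,8) → (φ(6),φ(8)) = (4,6) ∈ E(G2) ✓
  (6,9) → (φ(6),φ(9)) = (5,6) ∈ E(G2) ✓
  (6,11) → (φ(6),φ(11)) = (6,10) ∈ E(G2) ✓
  (7,8) → (φ(7),φ(8)) = (4,8) ∈ E(G2) ✓
  (7,9) → (φ(7),φ(9)) = (5,8) ∈ E(G2) ✓
  (7,10) → (φ(7),φ(10)) = (0,8) ∈ E(G2) ✓
  (7,11) → (φ(7),φ(11)) = (8,10) ∈ E(G2) ✓
  (8,9) → (φ(8),φ(9)) = (4,5) ∈ E(G2) ✓
  (8,10) → (φ(8),φ(10)) = (0,4) ∈ E(G2) ✓
  (9,10) → (φ(9),φ(10)) = (0,5) ∈ E(G2) ✓
  (9,11) → (φ(9),φ(11)) = (5,10) ∈ E(G2) ✓
  (10,11) → (φ(10),φ(11)) = (0,10) ∈ E(G2) ✓
All 38 edges of G1 map to edges of G2, and |E(G1)| = |E(G2)| = 38, so φ is a bijection on edges as well as vertices. Hence G1 ≅ G2.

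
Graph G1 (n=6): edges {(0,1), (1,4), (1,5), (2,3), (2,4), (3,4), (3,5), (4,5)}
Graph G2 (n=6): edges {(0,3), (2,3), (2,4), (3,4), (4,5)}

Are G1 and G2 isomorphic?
No, not isomorphic

The graphs are NOT isomorphic.

Degrees in G1: deg(0)=1, deg(1)=3, deg(2)=2, deg(3)=3, deg(4)=4, deg(5)=3.
Sorted degree sequence of G1: [4, 3, 3, 3, 2, 1].
Degrees in G2: deg(0)=1, deg(1)=0, deg(2)=2, deg(3)=3, deg(4)=3, deg(5)=1.
Sorted degree sequence of G2: [3, 3, 2, 1, 1, 0].
The (sorted) degree sequence is an isomorphism invariant, so since G1 and G2 have different degree sequences they cannot be isomorphic.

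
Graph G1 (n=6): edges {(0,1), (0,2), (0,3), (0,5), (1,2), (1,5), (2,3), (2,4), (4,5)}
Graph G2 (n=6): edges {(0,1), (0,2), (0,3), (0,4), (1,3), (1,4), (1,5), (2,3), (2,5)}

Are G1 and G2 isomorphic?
Yes, isomorphic

The graphs are isomorphic.
One valid mapping φ: V(G1) → V(G2): 0→0, 1→3, 2→1, 3→4, 4→5, 5→2

Verify φ preserves adjacency — for each edge of G1, its image is an edge of G2:
  (0,1) → (φ(0),φ(1)) = (0,3) ∈ E(G2) ✓
  (0,2) → (φ(0),φ(2)) = (0,1) ∈ E(G2) ✓
  (0,3) → (φ(0),φ(3)) = (0,4) ∈ E(G2) ✓
  (0,5) → (φ(0),φ(5)) = (0,2) ∈ E(G2) ✓
  (1,2) → (φ(1),φ(2)) = (1,3) ∈ E(G2) ✓
  (1,5) → (φ(1),φ(5)) = (2,3) ∈ E(G2) ✓
  (2,3) → (φ(2),φ(3)) = (1,4) ∈ E(G2) ✓
  (2,4) → (φ(2),φ(4)) = (1,5) ∈ E(G2) ✓
  (4,5) → (φ(4),φ(5)) = (2,5) ∈ E(G2) ✓
All 9 edges of G1 map to edges of G2, and |E(G1)| = |E(G2)| = 9, so φ is a bijection on edges as well as vertices. Hence G1 ≅ G2.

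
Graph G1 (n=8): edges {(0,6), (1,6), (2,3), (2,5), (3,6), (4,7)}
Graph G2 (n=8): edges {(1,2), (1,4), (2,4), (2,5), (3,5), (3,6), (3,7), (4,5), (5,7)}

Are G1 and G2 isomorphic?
No, not isomorphic

The graphs are NOT isomorphic.

Counting triangles (3-cliques): G1 has 0, G2 has 3.
Triangle count is an isomorphism invariant, so differing triangle counts rule out isomorphism.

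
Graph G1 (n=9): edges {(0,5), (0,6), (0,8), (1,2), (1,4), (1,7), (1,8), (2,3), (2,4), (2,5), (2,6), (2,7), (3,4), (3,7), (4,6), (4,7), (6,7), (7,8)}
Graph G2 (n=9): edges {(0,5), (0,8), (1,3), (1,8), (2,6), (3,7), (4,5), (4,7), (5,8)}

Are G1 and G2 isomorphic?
No, not isomorphic

The graphs are NOT isomorphic.

Connected components of G1: 1 component(s) with vertex sets [[0, 1, 2, 3, 4, 5, 6, 7, 8]], sizes [9].
Connected components of G2: 2 component(s) with vertex sets [[2, 6], [0, 1, 3, 4, 5, 7, 8]], sizes [2, 7].
The number of connected components (and the multiset of component sizes) is an isomorphism invariant — an isomorphism maps each component of G1 bijectively onto a component of G2. Since G1 has 1 component(s) and G2 has 2, they cannot be isomorphic.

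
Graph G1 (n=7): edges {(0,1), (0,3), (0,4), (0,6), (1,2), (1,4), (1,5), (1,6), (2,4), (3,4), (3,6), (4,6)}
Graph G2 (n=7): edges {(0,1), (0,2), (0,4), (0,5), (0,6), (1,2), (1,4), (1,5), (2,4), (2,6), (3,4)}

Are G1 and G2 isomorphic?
No, not isomorphic

The graphs are NOT isomorphic.

Degrees in G1: deg(0)=4, deg(1)=5, deg(2)=2, deg(3)=3, deg(4)=5, deg(5)=1, deg(6)=4.
Sorted degree sequence of G1: [5, 5, 4, 4, 3, 2, 1].
Degrees in G2: deg(0)=5, deg(1)=4, deg(2)=4, deg(3)=1, deg(4)=4, deg(5)=2, deg(6)=2.
Sorted degree sequence of G2: [5, 4, 4, 4, 2, 2, 1].
The (sorted) degree sequence is an isomorphism invariant, so since G1 and G2 have different degree sequences they cannot be isomorphic.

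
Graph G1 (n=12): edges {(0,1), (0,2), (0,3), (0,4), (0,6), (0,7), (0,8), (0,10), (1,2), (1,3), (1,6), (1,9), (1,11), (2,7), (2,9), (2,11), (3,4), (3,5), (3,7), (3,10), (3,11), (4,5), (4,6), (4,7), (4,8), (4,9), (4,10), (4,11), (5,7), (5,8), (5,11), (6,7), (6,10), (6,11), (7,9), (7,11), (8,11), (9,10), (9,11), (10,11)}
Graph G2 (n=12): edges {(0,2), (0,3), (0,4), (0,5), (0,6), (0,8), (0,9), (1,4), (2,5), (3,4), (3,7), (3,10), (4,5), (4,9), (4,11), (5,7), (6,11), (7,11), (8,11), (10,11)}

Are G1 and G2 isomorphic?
No, not isomorphic

The graphs are NOT isomorphic.

Degrees in G1: deg(0)=8, deg(1)=6, deg(2)=5, deg(3)=7, deg(4)=9, deg(5)=5, deg(6)=6, deg(7)=8, deg(8)=4, deg(9)=6, deg(10)=6, deg(11)=10.
Sorted degree sequence of G1: [10, 9, 8, 8, 7, 6, 6, 6, 6, 5, 5, 4].
Degrees in G2: deg(0)=7, deg(1)=1, deg(2)=2, deg(3)=4, deg(4)=6, deg(5)=4, deg(6)=2, deg(7)=3, deg(8)=2, deg(9)=2, deg(10)=2, deg(11)=5.
Sorted degree sequence of G2: [7, 6, 5, 4, 4, 3, 2, 2, 2, 2, 2, 1].
The (sorted) degree sequence is an isomorphism invariant, so since G1 and G2 have different degree sequences they cannot be isomorphic.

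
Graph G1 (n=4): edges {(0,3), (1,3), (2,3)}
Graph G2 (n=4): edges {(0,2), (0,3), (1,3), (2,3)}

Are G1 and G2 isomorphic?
No, not isomorphic

The graphs are NOT isomorphic.

Counting edges: G1 has 3 edge(s); G2 has 4 edge(s).
Edge count is an isomorphism invariant (a bijection on vertices induces a bijection on edges), so differing edge counts rule out isomorphism.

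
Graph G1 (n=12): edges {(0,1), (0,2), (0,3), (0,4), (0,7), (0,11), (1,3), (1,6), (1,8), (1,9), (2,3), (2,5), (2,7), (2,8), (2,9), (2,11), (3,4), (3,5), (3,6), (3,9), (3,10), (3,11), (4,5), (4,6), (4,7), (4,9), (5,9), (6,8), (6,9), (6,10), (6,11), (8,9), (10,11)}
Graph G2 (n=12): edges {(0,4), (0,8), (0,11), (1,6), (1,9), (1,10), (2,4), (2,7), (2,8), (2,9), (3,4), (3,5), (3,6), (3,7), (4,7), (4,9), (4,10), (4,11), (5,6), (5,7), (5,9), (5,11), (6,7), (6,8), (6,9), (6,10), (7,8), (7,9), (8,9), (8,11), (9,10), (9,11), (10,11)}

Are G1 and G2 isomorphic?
Yes, isomorphic

The graphs are isomorphic.
One valid mapping φ: V(G1) → V(G2): 0→11, 1→5, 2→4, 3→9, 4→8, 5→2, 6→6, 7→0, 8→3, 9→7, 10→1, 11→10

Verify φ preserves adjacency — for each edge of G1, its image is an edge of G2:
  (0,1) → (φ(0),φ(1)) = (5,11) ∈ E(G2) ✓
  (0,2) → (φ(0),φ(2)) = (4,11) ∈ E(G2) ✓
  (0,3) → (φ(0),φ(3)) = (9,11) ∈ E(G2) ✓
  (0,4) → (φ(0),φ(4)) = (8,11) ∈ E(G2) ✓
  (0,7) → (φ(0),φ(7)) = (0,11) ∈ E(G2) ✓
  (0,11) → (φ(0),φ(11)) = (10,11) ∈ E(G2) ✓
  (1,3) → (φ(1),φ(3)) = (5,9) ∈ E(G2) ✓
  (1,6) → (φ(1),φ(6)) = (5,6) ∈ E(G2) ✓
  (1,8) → (φ(1),φ(8)) = (3,5) ∈ E(G2) ✓
  (1,9) → (φ(1),φ(9)) = (5,7) ∈ E(G2) ✓
  (2,3) → (φ(2),φ(3)) = (4,9) ∈ E(G2) ✓
  (2,5) → (φ(2),φ(5)) = (2,4) ∈ E(G2) ✓
  (2,7) → (φ(2),φ(7)) = (0,4) ∈ E(G2) ✓
  (2,8) → (φ(2),φ(8)) = (3,4) ∈ E(G2) ✓
  (2,9) → (φ(2),φ(9)) = (4,7) ∈ E(G2) ✓
  (2,11) → (φ(2),φ(11)) = (4,10) ∈ E(G2) ✓
  (3,4) → (φ(3),φ(4)) = (8,9) ∈ E(G2) ✓
  (3,5) → (φ(3),φ(5)) = (2,9) ∈ E(G2) ✓
  (3,6) → (φ(3),φ(6)) = (6,9) ∈ E(G2) ✓
  (3,9) → (φ(3),φ(9)) = (7,9) ∈ E(G2) ✓
  (3,10) → (φ(3),φ(10)) = (1,9) ∈ E(G2) ✓
  (3,11) → (φ(3),φ(11)) = (9,10) ∈ E(G2) ✓
  (4,5) → (φ(4),φ(5)) = (2,8) ∈ E(G2) ✓
  (4,6) → (φ(4),φ(6)) = (6,8) ∈ E(G2) ✓
  (4,7) → (φ(4),φ(7)) = (0,8) ∈ E(G2) ✓
  (4,9) → (φ(4),φ(9)) = (7,8) ∈ E(G2) ✓
  (5,9) → (φ(5),φ(9)) = (2,7) ∈ E(G2) ✓
  (6,8) → (φ(6),φ(8)) = (3,6) ∈ E(G2) ✓
  (6,9) → (φ(6),φ(9)) = (6,7) ∈ E(G2) ✓
  (6,10) → (φ(6),φ(10)) = (1,6) ∈ E(G2) ✓
  (6,11) → (φ(6),φ(11)) = (6,10) ∈ E(G2) ✓
  (8,9) → (φ(8),φ(9)) = (3,7) ∈ E(G2) ✓
  (10,11) → (φ(10),φ(11)) = (1,10) ∈ E(G2) ✓
All 33 edges of G1 map to edges of G2, and |E(G1)| = |E(G2)| = 33, so φ is a bijection on edges as well as vertices. Hence G1 ≅ G2.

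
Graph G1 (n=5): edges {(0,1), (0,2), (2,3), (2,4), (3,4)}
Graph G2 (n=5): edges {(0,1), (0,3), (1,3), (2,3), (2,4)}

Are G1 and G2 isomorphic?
Yes, isomorphic

The graphs are isomorphic.
One valid mapping φ: V(G1) → V(G2): 0→2, 1→4, 2→3, 3→0, 4→1

Verify φ preserves adjacency — for each edge of G1, its image is an edge of G2:
  (0,1) → (φ(0),φ(1)) = (2,4) ∈ E(G2) ✓
  (0,2) → (φ(0),φ(2)) = (2,3) ∈ E(G2) ✓
  (2,3) → (φ(2),φ(3)) = (0,3) ∈ E(G2) ✓
  (2,4) → (φ(2),φ(4)) = (1,3) ∈ E(G2) ✓
  (3,4) → (φ(3),φ(4)) = (0,1) ∈ E(G2) ✓
All 5 edges of G1 map to edges of G2, and |E(G1)| = |E(G2)| = 5, so φ is a bijection on edges as well as vertices. Hence G1 ≅ G2.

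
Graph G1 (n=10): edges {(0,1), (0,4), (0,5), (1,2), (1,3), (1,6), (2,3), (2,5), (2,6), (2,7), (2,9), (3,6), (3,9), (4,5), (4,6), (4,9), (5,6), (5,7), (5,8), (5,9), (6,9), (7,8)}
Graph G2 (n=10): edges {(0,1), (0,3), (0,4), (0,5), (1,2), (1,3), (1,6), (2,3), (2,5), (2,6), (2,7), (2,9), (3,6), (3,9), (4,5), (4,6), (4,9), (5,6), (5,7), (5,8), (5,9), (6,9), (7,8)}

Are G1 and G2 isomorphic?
No, not isomorphic

The graphs are NOT isomorphic.

Counting edges: G1 has 22 edge(s); G2 has 23 edge(s).
Edge count is an isomorphism invariant (a bijection on vertices induces a bijection on edges), so differing edge counts rule out isomorphism.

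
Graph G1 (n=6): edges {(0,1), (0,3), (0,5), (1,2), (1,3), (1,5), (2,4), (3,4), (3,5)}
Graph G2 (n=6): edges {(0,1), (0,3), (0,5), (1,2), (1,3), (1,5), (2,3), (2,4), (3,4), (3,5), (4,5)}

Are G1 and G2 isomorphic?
No, not isomorphic

The graphs are NOT isomorphic.

Counting edges: G1 has 9 edge(s); G2 has 11 edge(s).
Edge count is an isomorphism invariant (a bijection on vertices induces a bijection on edges), so differing edge counts rule out isomorphism.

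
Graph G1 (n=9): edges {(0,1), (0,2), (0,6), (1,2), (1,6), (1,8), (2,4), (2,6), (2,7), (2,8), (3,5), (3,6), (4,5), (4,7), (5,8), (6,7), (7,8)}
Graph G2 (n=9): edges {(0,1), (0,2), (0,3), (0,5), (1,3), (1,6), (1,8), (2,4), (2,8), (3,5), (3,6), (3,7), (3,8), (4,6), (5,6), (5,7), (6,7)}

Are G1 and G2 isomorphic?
Yes, isomorphic

The graphs are isomorphic.
One valid mapping φ: V(G1) → V(G2): 0→7, 1→5, 2→3, 3→4, 4→8, 5→2, 6→6, 7→1, 8→0

Verify φ preserves adjacency — for each edge of G1, its image is an edge of G2:
  (0,1) → (φ(0),φ(1)) = (5,7) ∈ E(G2) ✓
  (0,2) → (φ(0),φ(2)) = (3,7) ∈ E(G2) ✓
  (0,6) → (φ(0),φ(6)) = (6,7) ∈ E(G2) ✓
  (1,2) → (φ(1),φ(2)) = (3,5) ∈ E(G2) ✓
  (1,6) → (φ(1),φ(6)) = (5,6) ∈ E(G2) ✓
  (1,8) → (φ(1),φ(8)) = (0,5) ∈ E(G2) ✓
  (2,4) → (φ(2),φ(4)) = (3,8) ∈ E(G2) ✓
  (2,6) → (φ(2),φ(6)) = (3,6) ∈ E(G2) ✓
  (2,7) → (φ(2),φ(7)) = (1,3) ∈ E(G2) ✓
  (2,8) → (φ(2),φ(8)) = (0,3) ∈ E(G2) ✓
  (3,5) → (φ(3),φ(5)) = (2,4) ∈ E(G2) ✓
  (3,6) → (φ(3),φ(6)) = (4,6) ∈ E(G2) ✓
  (4,5) → (φ(4),φ(5)) = (2,8) ∈ E(G2) ✓
  (4,7) → (φ(4),φ(7)) = (1,8) ∈ E(G2) ✓
  (5,8) → (φ(5),φ(8)) = (0,2) ∈ E(G2) ✓
  (6,7) → (φ(6),φ(7)) = (1,6) ∈ E(G2) ✓
  (7,8) → (φ(7),φ(8)) = (0,1) ∈ E(G2) ✓
All 17 edges of G1 map to edges of G2, and |E(G1)| = |E(G2)| = 17, so φ is a bijection on edges as well as vertices. Hence G1 ≅ G2.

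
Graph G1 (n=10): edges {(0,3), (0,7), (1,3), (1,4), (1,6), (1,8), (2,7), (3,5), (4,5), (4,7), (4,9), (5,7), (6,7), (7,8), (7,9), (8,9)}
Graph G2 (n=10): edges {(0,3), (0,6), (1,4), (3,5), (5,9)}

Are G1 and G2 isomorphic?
No, not isomorphic

The graphs are NOT isomorphic.

Connected components of G1: 1 component(s) with vertex sets [[0, 1, 2, 3, 4, 5, 6, 7, 8, 9]], sizes [10].
Connected components of G2: 5 component(s) with vertex sets [[2], [7], [8], [1, 4], [0, 3, 5, 6, 9]], sizes [1, 1, 1, 2, 5].
The number of connected components (and the multiset of component sizes) is an isomorphism invariant — an isomorphism maps each component of G1 bijectively onto a component of G2. Since G1 has 1 component(s) and G2 has 5, they cannot be isomorphic.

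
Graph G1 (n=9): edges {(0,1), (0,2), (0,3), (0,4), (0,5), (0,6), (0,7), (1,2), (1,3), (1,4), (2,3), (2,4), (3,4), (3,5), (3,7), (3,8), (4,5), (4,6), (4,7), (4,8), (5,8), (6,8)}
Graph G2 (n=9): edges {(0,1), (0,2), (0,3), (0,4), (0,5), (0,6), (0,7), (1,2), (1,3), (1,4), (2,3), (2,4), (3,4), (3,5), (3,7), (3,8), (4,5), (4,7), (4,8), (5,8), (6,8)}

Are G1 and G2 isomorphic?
No, not isomorphic

The graphs are NOT isomorphic.

Counting edges: G1 has 22 edge(s); G2 has 21 edge(s).
Edge count is an isomorphism invariant (a bijection on vertices induces a bijection on edges), so differing edge counts rule out isomorphism.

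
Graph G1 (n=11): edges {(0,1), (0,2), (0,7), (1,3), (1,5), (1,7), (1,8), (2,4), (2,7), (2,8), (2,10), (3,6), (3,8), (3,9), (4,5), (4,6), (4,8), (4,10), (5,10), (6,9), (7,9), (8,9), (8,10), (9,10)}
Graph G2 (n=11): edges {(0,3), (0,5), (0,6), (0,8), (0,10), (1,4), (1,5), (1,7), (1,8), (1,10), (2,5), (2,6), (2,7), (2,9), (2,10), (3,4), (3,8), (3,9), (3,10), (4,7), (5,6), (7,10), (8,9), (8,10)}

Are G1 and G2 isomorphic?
Yes, isomorphic

The graphs are isomorphic.
One valid mapping φ: V(G1) → V(G2): 0→6, 1→2, 2→0, 3→7, 4→3, 5→9, 6→4, 7→5, 8→10, 9→1, 10→8

Verify φ preserves adjacency — for each edge of G1, its image is an edge of G2:
  (0,1) → (φ(0),φ(1)) = (2,6) ∈ E(G2) ✓
  (0,2) → (φ(0),φ(2)) = (0,6) ∈ E(G2) ✓
  (0,7) → (φ(0),φ(7)) = (5,6) ∈ E(G2) ✓
  (1,3) → (φ(1),φ(3)) = (2,7) ∈ E(G2) ✓
  (1,5) → (φ(1),φ(5)) = (2,9) ∈ E(G2) ✓
  (1,7) → (φ(1),φ(7)) = (2,5) ∈ E(G2) ✓
  (1,8) → (φ(1),φ(8)) = (2,10) ∈ E(G2) ✓
  (2,4) → (φ(2),φ(4)) = (0,3) ∈ E(G2) ✓
  (2,7) → (φ(2),φ(7)) = (0,5) ∈ E(G2) ✓
  (2,8) → (φ(2),φ(8)) = (0,10) ∈ E(G2) ✓
  (2,10) → (φ(2),φ(10)) = (0,8) ∈ E(G2) ✓
  (3,6) → (φ(3),φ(6)) = (4,7) ∈ E(G2) ✓
  (3,8) → (φ(3),φ(8)) = (7,10) ∈ E(G2) ✓
  (3,9) → (φ(3),φ(9)) = (1,7) ∈ E(G2) ✓
  (4,5) → (φ(4),φ(5)) = (3,9) ∈ E(G2) ✓
  (4,6) → (φ(4),φ(6)) = (3,4) ∈ E(G2) ✓
  (4,8) → (φ(4),φ(8)) = (3,10) ∈ E(G2) ✓
  (4,10) → (φ(4),φ(10)) = (3,8) ∈ E(G2) ✓
  (5,10) → (φ(5),φ(10)) = (8,9) ∈ E(G2) ✓
  (6,9) → (φ(6),φ(9)) = (1,4) ∈ E(G2) ✓
  (7,9) → (φ(7),φ(9)) = (1,5) ∈ E(G2) ✓
  (8,9) → (φ(8),φ(9)) = (1,10) ∈ E(G2) ✓
  (8,10) → (φ(8),φ(10)) = (8,10) ∈ E(G2) ✓
  (9,10) → (φ(9),φ(10)) = (1,8) ∈ E(G2) ✓
All 24 edges of G1 map to edges of G2, and |E(G1)| = |E(G2)| = 24, so φ is a bijection on edges as well as vertices. Hence G1 ≅ G2.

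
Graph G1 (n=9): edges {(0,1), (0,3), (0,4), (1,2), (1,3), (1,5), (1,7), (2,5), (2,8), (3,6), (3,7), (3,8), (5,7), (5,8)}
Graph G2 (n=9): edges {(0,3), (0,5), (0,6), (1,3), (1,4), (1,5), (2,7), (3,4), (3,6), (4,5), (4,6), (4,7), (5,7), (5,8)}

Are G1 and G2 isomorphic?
Yes, isomorphic

The graphs are isomorphic.
One valid mapping φ: V(G1) → V(G2): 0→7, 1→4, 2→6, 3→5, 4→2, 5→3, 6→8, 7→1, 8→0

Verify φ preserves adjacency — for each edge of G1, its image is an edge of G2:
  (0,1) → (φ(0),φ(1)) = (4,7) ∈ E(G2) ✓
  (0,3) → (φ(0),φ(3)) = (5,7) ∈ E(G2) ✓
  (0,4) → (φ(0),φ(4)) = (2,7) ∈ E(G2) ✓
  (1,2) → (φ(1),φ(2)) = (4,6) ∈ E(G2) ✓
  (1,3) → (φ(1),φ(3)) = (4,5) ∈ E(G2) ✓
  (1,5) → (φ(1),φ(5)) = (3,4) ∈ E(G2) ✓
  (1,7) → (φ(1),φ(7)) = (1,4) ∈ E(G2) ✓
  (2,5) → (φ(2),φ(5)) = (3,6) ∈ E(G2) ✓
  (2,8) → (φ(2),φ(8)) = (0,6) ∈ E(G2) ✓
  (3,6) → (φ(3),φ(6)) = (5,8) ∈ E(G2) ✓
  (3,7) → (φ(3),φ(7)) = (1,5) ∈ E(G2) ✓
  (3,8) → (φ(3),φ(8)) = (0,5) ∈ E(G2) ✓
  (5,7) → (φ(5),φ(7)) = (1,3) ∈ E(G2) ✓
  (5,8) → (φ(5),φ(8)) = (0,3) ∈ E(G2) ✓
All 14 edges of G1 map to edges of G2, and |E(G1)| = |E(G2)| = 14, so φ is a bijection on edges as well as vertices. Hence G1 ≅ G2.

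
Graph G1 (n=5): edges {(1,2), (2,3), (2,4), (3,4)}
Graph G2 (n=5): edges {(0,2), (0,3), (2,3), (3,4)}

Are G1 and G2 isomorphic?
Yes, isomorphic

The graphs are isomorphic.
One valid mapping φ: V(G1) → V(G2): 0→1, 1→4, 2→3, 3→2, 4→0

Verify φ preserves adjacency — for each edge of G1, its image is an edge of G2:
  (1,2) → (φ(1),φ(2)) = (3,4) ∈ E(G2) ✓
  (2,3) → (φ(2),φ(3)) = (2,3) ∈ E(G2) ✓
  (2,4) → (φ(2),φ(4)) = (0,3) ∈ E(G2) ✓
  (3,4) → (φ(3),φ(4)) = (0,2) ∈ E(G2) ✓
All 4 edges of G1 map to edges of G2, and |E(G1)| = |E(G2)| = 4, so φ is a bijection on edges as well as vertices. Hence G1 ≅ G2.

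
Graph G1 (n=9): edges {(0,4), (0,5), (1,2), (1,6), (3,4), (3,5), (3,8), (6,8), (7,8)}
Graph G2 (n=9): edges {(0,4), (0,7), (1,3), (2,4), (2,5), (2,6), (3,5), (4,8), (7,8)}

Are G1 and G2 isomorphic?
Yes, isomorphic

The graphs are isomorphic.
One valid mapping φ: V(G1) → V(G2): 0→7, 1→3, 2→1, 3→4, 4→0, 5→8, 6→5, 7→6, 8→2

Verify φ preserves adjacency — for each edge of G1, its image is an edge of G2:
  (0,4) → (φ(0),φ(4)) = (0,7) ∈ E(G2) ✓
  (0,5) → (φ(0),φ(5)) = (7,8) ∈ E(G2) ✓
  (1,2) → (φ(1),φ(2)) = (1,3) ∈ E(G2) ✓
  (1,6) → (φ(1),φ(6)) = (3,5) ∈ E(G2) ✓
  (3,4) → (φ(3),φ(4)) = (0,4) ∈ E(G2) ✓
  (3,5) → (φ(3),φ(5)) = (4,8) ∈ E(G2) ✓
  (3,8) → (φ(3),φ(8)) = (2,4) ∈ E(G2) ✓
  (6,8) → (φ(6),φ(8)) = (2,5) ∈ E(G2) ✓
  (7,8) → (φ(7),φ(8)) = (2,6) ∈ E(G2) ✓
All 9 edges of G1 map to edges of G2, and |E(G1)| = |E(G2)| = 9, so φ is a bijection on edges as well as vertices. Hence G1 ≅ G2.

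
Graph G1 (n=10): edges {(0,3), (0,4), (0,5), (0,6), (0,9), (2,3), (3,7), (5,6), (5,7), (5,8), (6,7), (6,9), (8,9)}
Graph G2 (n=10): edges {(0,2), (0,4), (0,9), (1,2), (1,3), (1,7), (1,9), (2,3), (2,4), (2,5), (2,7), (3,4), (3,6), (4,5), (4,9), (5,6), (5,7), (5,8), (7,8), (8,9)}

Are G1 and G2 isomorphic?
No, not isomorphic

The graphs are NOT isomorphic.

Connected components of G1: 2 component(s) with vertex sets [[1], [0, 2, 3, 4, 5, 6, 7, 8, 9]], sizes [1, 9].
Connected components of G2: 1 component(s) with vertex sets [[0, 1, 2, 3, 4, 5, 6, 7, 8, 9]], sizes [10].
The number of connected components (and the multiset of component sizes) is an isomorphism invariant — an isomorphism maps each component of G1 bijectively onto a component of G2. Since G1 has 2 component(s) and G2 has 1, they cannot be isomorphic.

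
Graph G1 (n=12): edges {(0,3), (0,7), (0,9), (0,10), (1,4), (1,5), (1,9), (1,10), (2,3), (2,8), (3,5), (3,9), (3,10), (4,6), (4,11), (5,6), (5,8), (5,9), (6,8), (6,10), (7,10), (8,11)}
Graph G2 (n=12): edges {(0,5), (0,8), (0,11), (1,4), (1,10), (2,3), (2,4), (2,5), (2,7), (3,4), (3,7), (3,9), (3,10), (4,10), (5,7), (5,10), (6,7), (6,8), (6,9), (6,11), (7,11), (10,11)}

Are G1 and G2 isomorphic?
Yes, isomorphic

The graphs are isomorphic.
One valid mapping φ: V(G1) → V(G2): 0→4, 1→5, 2→9, 3→3, 4→0, 5→7, 6→11, 7→1, 8→6, 9→2, 10→10, 11→8

Verify φ preserves adjacency — for each edge of G1, its image is an edge of G2:
  (0,3) → (φ(0),φ(3)) = (3,4) ∈ E(G2) ✓
  (0,7) → (φ(0),φ(7)) = (1,4) ∈ E(G2) ✓
  (0,9) → (φ(0),φ(9)) = (2,4) ∈ E(G2) ✓
  (0,10) → (φ(0),φ(10)) = (4,10) ∈ E(G2) ✓
  (1,4) → (φ(1),φ(4)) = (0,5) ∈ E(G2) ✓
  (1,5) → (φ(1),φ(5)) = (5,7) ∈ E(G2) ✓
  (1,9) → (φ(1),φ(9)) = (2,5) ∈ E(G2) ✓
  (1,10) → (φ(1),φ(10)) = (5,10) ∈ E(G2) ✓
  (2,3) → (φ(2),φ(3)) = (3,9) ∈ E(G2) ✓
  (2,8) → (φ(2),φ(8)) = (6,9) ∈ E(G2) ✓
  (3,5) → (φ(3),φ(5)) = (3,7) ∈ E(G2) ✓
  (3,9) → (φ(3),φ(9)) = (2,3) ∈ E(G2) ✓
  (3,10) → (φ(3),φ(10)) = (3,10) ∈ E(G2) ✓
  (4,6) → (φ(4),φ(6)) = (0,11) ∈ E(G2) ✓
  (4,11) → (φ(4),φ(11)) = (0,8) ∈ E(G2) ✓
  (5,6) → (φ(5),φ(6)) = (7,11) ∈ E(G2) ✓
  (5,8) → (φ(5),φ(8)) = (6,7) ∈ E(G2) ✓
  (5,9) → (φ(5),φ(9)) = (2,7) ∈ E(G2) ✓
  (6,8) → (φ(6),φ(8)) = (6,11) ∈ E(G2) ✓
  (6,10) → (φ(6),φ(10)) = (10,11) ∈ E(G2) ✓
  (7,10) → (φ(7),φ(10)) = (1,10) ∈ E(G2) ✓
  (8,11) → (φ(8),φ(11)) = (6,8) ∈ E(G2) ✓
All 22 edges of G1 map to edges of G2, and |E(G1)| = |E(G2)| = 22, so φ is a bijection on edges as well as vertices. Hence G1 ≅ G2.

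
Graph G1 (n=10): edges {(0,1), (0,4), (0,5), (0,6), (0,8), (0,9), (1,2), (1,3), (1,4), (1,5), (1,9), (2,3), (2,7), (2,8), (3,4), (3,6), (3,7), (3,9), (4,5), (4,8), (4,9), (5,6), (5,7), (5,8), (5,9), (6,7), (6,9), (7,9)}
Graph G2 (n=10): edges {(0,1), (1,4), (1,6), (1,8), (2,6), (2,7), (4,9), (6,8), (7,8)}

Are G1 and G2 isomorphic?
No, not isomorphic

The graphs are NOT isomorphic.

Connected components of G1: 1 component(s) with vertex sets [[0, 1, 2, 3, 4, 5, 6, 7, 8, 9]], sizes [10].
Connected components of G2: 3 component(s) with vertex sets [[3], [5], [0, 1, 2, 4, 6, 7, 8, 9]], sizes [1, 1, 8].
The number of connected components (and the multiset of component sizes) is an isomorphism invariant — an isomorphism maps each component of G1 bijectively onto a component of G2. Since G1 has 1 component(s) and G2 has 3, they cannot be isomorphic.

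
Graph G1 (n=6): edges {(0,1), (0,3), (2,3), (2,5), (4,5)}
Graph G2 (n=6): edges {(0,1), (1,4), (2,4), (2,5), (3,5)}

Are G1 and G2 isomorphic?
Yes, isomorphic

The graphs are isomorphic.
One valid mapping φ: V(G1) → V(G2): 0→1, 1→0, 2→2, 3→4, 4→3, 5→5

Verify φ preserves adjacency — for each edge of G1, its image is an edge of G2:
  (0,1) → (φ(0),φ(1)) = (0,1) ∈ E(G2) ✓
  (0,3) → (φ(0),φ(3)) = (1,4) ∈ E(G2) ✓
  (2,3) → (φ(2),φ(3)) = (2,4) ∈ E(G2) ✓
  (2,5) → (φ(2),φ(5)) = (2,5) ∈ E(G2) ✓
  (4,5) → (φ(4),φ(5)) = (3,5) ∈ E(G2) ✓
All 5 edges of G1 map to edges of G2, and |E(G1)| = |E(G2)| = 5, so φ is a bijection on edges as well as vertices. Hence G1 ≅ G2.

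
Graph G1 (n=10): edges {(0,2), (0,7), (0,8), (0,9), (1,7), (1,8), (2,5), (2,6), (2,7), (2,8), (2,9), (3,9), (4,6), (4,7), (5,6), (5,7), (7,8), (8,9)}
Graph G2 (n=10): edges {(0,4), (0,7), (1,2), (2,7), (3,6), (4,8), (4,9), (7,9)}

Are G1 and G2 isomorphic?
No, not isomorphic

The graphs are NOT isomorphic.

Connected components of G1: 1 component(s) with vertex sets [[0, 1, 2, 3, 4, 5, 6, 7, 8, 9]], sizes [10].
Connected components of G2: 3 component(s) with vertex sets [[5], [3, 6], [0, 1, 2, 4, 7, 8, 9]], sizes [1, 2, 7].
The number of connected components (and the multiset of component sizes) is an isomorphism invariant — an isomorphism maps each component of G1 bijectively onto a component of G2. Since G1 has 1 component(s) and G2 has 3, they cannot be isomorphic.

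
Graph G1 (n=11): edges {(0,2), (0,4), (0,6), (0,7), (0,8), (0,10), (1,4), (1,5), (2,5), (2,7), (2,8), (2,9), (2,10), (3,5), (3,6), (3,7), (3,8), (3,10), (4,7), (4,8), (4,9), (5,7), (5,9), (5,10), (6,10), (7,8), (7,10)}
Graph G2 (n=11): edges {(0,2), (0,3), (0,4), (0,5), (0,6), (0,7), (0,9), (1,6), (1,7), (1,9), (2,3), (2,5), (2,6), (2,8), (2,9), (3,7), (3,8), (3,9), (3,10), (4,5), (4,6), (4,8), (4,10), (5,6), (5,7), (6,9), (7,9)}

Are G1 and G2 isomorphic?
Yes, isomorphic

The graphs are isomorphic.
One valid mapping φ: V(G1) → V(G2): 0→6, 1→10, 2→2, 3→7, 4→4, 5→3, 6→1, 7→0, 8→5, 9→8, 10→9

Verify φ preserves adjacency — for each edge of G1, its image is an edge of G2:
  (0,2) → (φ(0),φ(2)) = (2,6) ∈ E(G2) ✓
  (0,4) → (φ(0),φ(4)) = (4,6) ∈ E(G2) ✓
  (0,6) → (φ(0),φ(6)) = (1,6) ∈ E(G2) ✓
  (0,7) → (φ(0),φ(7)) = (0,6) ∈ E(G2) ✓
  (0,8) → (φ(0),φ(8)) = (5,6) ∈ E(G2) ✓
  (0,10) → (φ(0),φ(10)) = (6,9) ∈ E(G2) ✓
  (1,4) → (φ(1),φ(4)) = (4,10) ∈ E(G2) ✓
  (1,5) → (φ(1),φ(5)) = (3,10) ∈ E(G2) ✓
  (2,5) → (φ(2),φ(5)) = (2,3) ∈ E(G2) ✓
  (2,7) → (φ(2),φ(7)) = (0,2) ∈ E(G2) ✓
  (2,8) → (φ(2),φ(8)) = (2,5) ∈ E(G2) ✓
  (2,9) → (φ(2),φ(9)) = (2,8) ∈ E(G2) ✓
  (2,10) → (φ(2),φ(10)) = (2,9) ∈ E(G2) ✓
  (3,5) → (φ(3),φ(5)) = (3,7) ∈ E(G2) ✓
  (3,6) → (φ(3),φ(6)) = (1,7) ∈ E(G2) ✓
  (3,7) → (φ(3),φ(7)) = (0,7) ∈ E(G2) ✓
  (3,8) → (φ(3),φ(8)) = (5,7) ∈ E(G2) ✓
  (3,10) → (φ(3),φ(10)) = (7,9) ∈ E(G2) ✓
  (4,7) → (φ(4),φ(7)) = (0,4) ∈ E(G2) ✓
  (4,8) → (φ(4),φ(8)) = (4,5) ∈ E(G2) ✓
  (4,9) → (φ(4),φ(9)) = (4,8) ∈ E(G2) ✓
  (5,7) → (φ(5),φ(7)) = (0,3) ∈ E(G2) ✓
  (5,9) → (φ(5),φ(9)) = (3,8) ∈ E(G2) ✓
  (5,10) → (φ(5),φ(10)) = (3,9) ∈ E(G2) ✓
  (6,10) → (φ(6),φ(10)) = (1,9) ∈ E(G2) ✓
  (7,8) → (φ(7),φ(8)) = (0,5) ∈ E(G2) ✓
  (7,10) → (φ(7),φ(10)) = (0,9) ∈ E(G2) ✓
All 27 edges of G1 map to edges of G2, and |E(G1)| = |E(G2)| = 27, so φ is a bijection on edges as well as vertices. Hence G1 ≅ G2.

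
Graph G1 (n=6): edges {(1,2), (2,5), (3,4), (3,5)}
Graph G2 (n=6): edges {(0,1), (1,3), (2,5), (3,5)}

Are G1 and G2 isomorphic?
Yes, isomorphic

The graphs are isomorphic.
One valid mapping φ: V(G1) → V(G2): 0→4, 1→0, 2→1, 3→5, 4→2, 5→3

Verify φ preserves adjacency — for each edge of G1, its image is an edge of G2:
  (1,2) → (φ(1),φ(2)) = (0,1) ∈ E(G2) ✓
  (2,5) → (φ(2),φ(5)) = (1,3) ∈ E(G2) ✓
  (3,4) → (φ(3),φ(4)) = (2,5) ∈ E(G2) ✓
  (3,5) → (φ(3),φ(5)) = (3,5) ∈ E(G2) ✓
All 4 edges of G1 map to edges of G2, and |E(G1)| = |E(G2)| = 4, so φ is a bijection on edges as well as vertices. Hence G1 ≅ G2.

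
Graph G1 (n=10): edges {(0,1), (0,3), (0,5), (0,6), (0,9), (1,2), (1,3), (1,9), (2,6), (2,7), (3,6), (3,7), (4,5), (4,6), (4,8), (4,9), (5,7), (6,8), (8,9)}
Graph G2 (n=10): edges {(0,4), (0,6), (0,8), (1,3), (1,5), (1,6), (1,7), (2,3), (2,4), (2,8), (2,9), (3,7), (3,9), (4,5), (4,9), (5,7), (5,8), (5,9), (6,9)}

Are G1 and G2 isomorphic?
Yes, isomorphic

The graphs are isomorphic.
One valid mapping φ: V(G1) → V(G2): 0→9, 1→2, 2→8, 3→4, 4→1, 5→6, 6→5, 7→0, 8→7, 9→3

Verify φ preserves adjacency — for each edge of G1, its image is an edge of G2:
  (0,1) → (φ(0),φ(1)) = (2,9) ∈ E(G2) ✓
  (0,3) → (φ(0),φ(3)) = (4,9) ∈ E(G2) ✓
  (0,5) → (φ(0),φ(5)) = (6,9) ∈ E(G2) ✓
  (0,6) → (φ(0),φ(6)) = (5,9) ∈ E(G2) ✓
  (0,9) → (φ(0),φ(9)) = (3,9) ∈ E(G2) ✓
  (1,2) → (φ(1),φ(2)) = (2,8) ∈ E(G2) ✓
  (1,3) → (φ(1),φ(3)) = (2,4) ∈ E(G2) ✓
  (1,9) → (φ(1),φ(9)) = (2,3) ∈ E(G2) ✓
  (2,6) → (φ(2),φ(6)) = (5,8) ∈ E(G2) ✓
  (2,7) → (φ(2),φ(7)) = (0,8) ∈ E(G2) ✓
  (3,6) → (φ(3),φ(6)) = (4,5) ∈ E(G2) ✓
  (3,7) → (φ(3),φ(7)) = (0,4) ∈ E(G2) ✓
  (4,5) → (φ(4),φ(5)) = (1,6) ∈ E(G2) ✓
  (4,6) → (φ(4),φ(6)) = (1,5) ∈ E(G2) ✓
  (4,8) → (φ(4),φ(8)) = (1,7) ∈ E(G2) ✓
  (4,9) → (φ(4),φ(9)) = (1,3) ∈ E(G2) ✓
  (5,7) → (φ(5),φ(7)) = (0,6) ∈ E(G2) ✓
  (6,8) → (φ(6),φ(8)) = (5,7) ∈ E(G2) ✓
  (8,9) → (φ(8),φ(9)) = (3,7) ∈ E(G2) ✓
All 19 edges of G1 map to edges of G2, and |E(G1)| = |E(G2)| = 19, so φ is a bijection on edges as well as vertices. Hence G1 ≅ G2.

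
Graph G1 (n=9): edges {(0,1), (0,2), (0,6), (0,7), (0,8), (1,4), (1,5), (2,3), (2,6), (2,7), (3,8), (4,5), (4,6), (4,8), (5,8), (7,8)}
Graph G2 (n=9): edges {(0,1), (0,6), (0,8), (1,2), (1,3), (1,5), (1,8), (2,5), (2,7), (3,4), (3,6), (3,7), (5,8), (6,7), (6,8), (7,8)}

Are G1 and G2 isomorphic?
No, not isomorphic

The graphs are NOT isomorphic.

Degrees in G1: deg(0)=5, deg(1)=3, deg(2)=4, deg(3)=2, deg(4)=4, deg(5)=3, deg(6)=3, deg(7)=3, deg(8)=5.
Sorted degree sequence of G1: [5, 5, 4, 4, 3, 3, 3, 3, 2].
Degrees in G2: deg(0)=3, deg(1)=5, deg(2)=3, deg(3)=4, deg(4)=1, deg(5)=3, deg(6)=4, deg(7)=4, deg(8)=5.
Sorted degree sequence of G2: [5, 5, 4, 4, 4, 3, 3, 3, 1].
The (sorted) degree sequence is an isomorphism invariant, so since G1 and G2 have different degree sequences they cannot be isomorphic.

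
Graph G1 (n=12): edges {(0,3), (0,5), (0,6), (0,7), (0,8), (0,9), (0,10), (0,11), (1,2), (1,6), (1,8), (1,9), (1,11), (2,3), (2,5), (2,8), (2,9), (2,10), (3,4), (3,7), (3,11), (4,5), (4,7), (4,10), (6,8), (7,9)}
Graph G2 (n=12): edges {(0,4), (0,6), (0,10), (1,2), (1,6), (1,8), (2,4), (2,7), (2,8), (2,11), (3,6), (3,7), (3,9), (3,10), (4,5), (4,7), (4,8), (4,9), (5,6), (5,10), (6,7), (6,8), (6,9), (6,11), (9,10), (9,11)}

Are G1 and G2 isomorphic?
Yes, isomorphic

The graphs are isomorphic.
One valid mapping φ: V(G1) → V(G2): 0→6, 1→2, 2→4, 3→9, 4→10, 5→0, 6→1, 7→3, 8→8, 9→7, 10→5, 11→11

Verify φ preserves adjacency — for each edge of G1, its image is an edge of G2:
  (0,3) → (φ(0),φ(3)) = (6,9) ∈ E(G2) ✓
  (0,5) → (φ(0),φ(5)) = (0,6) ∈ E(G2) ✓
  (0,6) → (φ(0),φ(6)) = (1,6) ∈ E(G2) ✓
  (0,7) → (φ(0),φ(7)) = (3,6) ∈ E(G2) ✓
  (0,8) → (φ(0),φ(8)) = (6,8) ∈ E(G2) ✓
  (0,9) → (φ(0),φ(9)) = (6,7) ∈ E(G2) ✓
  (0,10) → (φ(0),φ(10)) = (5,6) ∈ E(G2) ✓
  (0,11) → (φ(0),φ(11)) = (6,11) ∈ E(G2) ✓
  (1,2) → (φ(1),φ(2)) = (2,4) ∈ E(G2) ✓
  (1,6) → (φ(1),φ(6)) = (1,2) ∈ E(G2) ✓
  (1,8) → (φ(1),φ(8)) = (2,8) ∈ E(G2) ✓
  (1,9) → (φ(1),φ(9)) = (2,7) ∈ E(G2) ✓
  (1,11) → (φ(1),φ(11)) = (2,11) ∈ E(G2) ✓
  (2,3) → (φ(2),φ(3)) = (4,9) ∈ E(G2) ✓
  (2,5) → (φ(2),φ(5)) = (0,4) ∈ E(G2) ✓
  (2,8) → (φ(2),φ(8)) = (4,8) ∈ E(G2) ✓
  (2,9) → (φ(2),φ(9)) = (4,7) ∈ E(G2) ✓
  (2,10) → (φ(2),φ(10)) = (4,5) ∈ E(G2) ✓
  (3,4) → (φ(3),φ(4)) = (9,10) ∈ E(G2) ✓
  (3,7) → (φ(3),φ(7)) = (3,9) ∈ E(G2) ✓
  (3,11) → (φ(3),φ(11)) = (9,11) ∈ E(G2) ✓
  (4,5) → (φ(4),φ(5)) = (0,10) ∈ E(G2) ✓
  (4,7) → (φ(4),φ(7)) = (3,10) ∈ E(G2) ✓
  (4,10) → (φ(4),φ(10)) = (5,10) ∈ E(G2) ✓
  (6,8) → (φ(6),φ(8)) = (1,8) ∈ E(G2) ✓
  (7,9) → (φ(7),φ(9)) = (3,7) ∈ E(G2) ✓
All 26 edges of G1 map to edges of G2, and |E(G1)| = |E(G2)| = 26, so φ is a bijection on edges as well as vertices. Hence G1 ≅ G2.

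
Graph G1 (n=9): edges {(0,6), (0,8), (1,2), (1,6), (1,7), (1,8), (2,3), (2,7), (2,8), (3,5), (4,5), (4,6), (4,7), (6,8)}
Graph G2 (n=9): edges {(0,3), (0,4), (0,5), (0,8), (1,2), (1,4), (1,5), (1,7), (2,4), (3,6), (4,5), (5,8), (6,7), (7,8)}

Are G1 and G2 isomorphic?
Yes, isomorphic

The graphs are isomorphic.
One valid mapping φ: V(G1) → V(G2): 0→2, 1→5, 2→0, 3→3, 4→7, 5→6, 6→1, 7→8, 8→4

Verify φ preserves adjacency — for each edge of G1, its image is an edge of G2:
  (0,6) → (φ(0),φ(6)) = (1,2) ∈ E(G2) ✓
  (0,8) → (φ(0),φ(8)) = (2,4) ∈ E(G2) ✓
  (1,2) → (φ(1),φ(2)) = (0,5) ∈ E(G2) ✓
  (1,6) → (φ(1),φ(6)) = (1,5) ∈ E(G2) ✓
  (1,7) → (φ(1),φ(7)) = (5,8) ∈ E(G2) ✓
  (1,8) → (φ(1),φ(8)) = (4,5) ∈ E(G2) ✓
  (2,3) → (φ(2),φ(3)) = (0,3) ∈ E(G2) ✓
  (2,7) → (φ(2),φ(7)) = (0,8) ∈ E(G2) ✓
  (2,8) → (φ(2),φ(8)) = (0,4) ∈ E(G2) ✓
  (3,5) → (φ(3),φ(5)) = (3,6) ∈ E(G2) ✓
  (4,5) → (φ(4),φ(5)) = (6,7) ∈ E(G2) ✓
  (4,6) → (φ(4),φ(6)) = (1,7) ∈ E(G2) ✓
  (4,7) → (φ(4),φ(7)) = (7,8) ∈ E(G2) ✓
  (6,8) → (φ(6),φ(8)) = (1,4) ∈ E(G2) ✓
All 14 edges of G1 map to edges of G2, and |E(G1)| = |E(G2)| = 14, so φ is a bijection on edges as well as vertices. Hence G1 ≅ G2.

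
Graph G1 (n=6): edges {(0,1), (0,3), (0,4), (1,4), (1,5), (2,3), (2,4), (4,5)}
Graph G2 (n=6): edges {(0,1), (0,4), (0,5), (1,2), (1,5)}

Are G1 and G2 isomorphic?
No, not isomorphic

The graphs are NOT isomorphic.

Counting triangles (3-cliques): G1 has 2, G2 has 1.
Triangle count is an isomorphism invariant, so differing triangle counts rule out isomorphism.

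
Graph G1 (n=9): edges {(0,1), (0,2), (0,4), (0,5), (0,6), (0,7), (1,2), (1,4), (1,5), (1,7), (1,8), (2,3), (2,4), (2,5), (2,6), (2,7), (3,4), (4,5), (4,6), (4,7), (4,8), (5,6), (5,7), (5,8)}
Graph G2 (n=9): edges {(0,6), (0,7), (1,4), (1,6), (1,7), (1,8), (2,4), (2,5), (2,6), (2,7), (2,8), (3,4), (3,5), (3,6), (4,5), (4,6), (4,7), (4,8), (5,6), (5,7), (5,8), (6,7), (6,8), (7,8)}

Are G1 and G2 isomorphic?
Yes, isomorphic

The graphs are isomorphic.
One valid mapping φ: V(G1) → V(G2): 0→8, 1→5, 2→7, 3→0, 4→6, 5→4, 6→1, 7→2, 8→3

Verify φ preserves adjacency — for each edge of G1, its image is an edge of G2:
  (0,1) → (φ(0),φ(1)) = (5,8) ∈ E(G2) ✓
  (0,2) → (φ(0),φ(2)) = (7,8) ∈ E(G2) ✓
  (0,4) → (φ(0),φ(4)) = (6,8) ∈ E(G2) ✓
  (0,5) → (φ(0),φ(5)) = (4,8) ∈ E(G2) ✓
  (0,6) → (φ(0),φ(6)) = (1,8) ∈ E(G2) ✓
  (0,7) → (φ(0),φ(7)) = (2,8) ∈ E(G2) ✓
  (1,2) → (φ(1),φ(2)) = (5,7) ∈ E(G2) ✓
  (1,4) → (φ(1),φ(4)) = (5,6) ∈ E(G2) ✓
  (1,5) → (φ(1),φ(5)) = (4,5) ∈ E(G2) ✓
  (1,7) → (φ(1),φ(7)) = (2,5) ∈ E(G2) ✓
  (1,8) → (φ(1),φ(8)) = (3,5) ∈ E(G2) ✓
  (2,3) → (φ(2),φ(3)) = (0,7) ∈ E(G2) ✓
  (2,4) → (φ(2),φ(4)) = (6,7) ∈ E(G2) ✓
  (2,5) → (φ(2),φ(5)) = (4,7) ∈ E(G2) ✓
  (2,6) → (φ(2),φ(6)) = (1,7) ∈ E(G2) ✓
  (2,7) → (φ(2),φ(7)) = (2,7) ∈ E(G2) ✓
  (3,4) → (φ(3),φ(4)) = (0,6) ∈ E(G2) ✓
  (4,5) → (φ(4),φ(5)) = (4,6) ∈ E(G2) ✓
  (4,6) → (φ(4),φ(6)) = (1,6) ∈ E(G2) ✓
  (4,7) → (φ(4),φ(7)) = (2,6) ∈ E(G2) ✓
  (4,8) → (φ(4),φ(8)) = (3,6) ∈ E(G2) ✓
  (5,6) → (φ(5),φ(6)) = (1,4) ∈ E(G2) ✓
  (5,7) → (φ(5),φ(7)) = (2,4) ∈ E(G2) ✓
  (5,8) → (φ(5),φ(8)) = (3,4) ∈ E(G2) ✓
All 24 edges of G1 map to edges of G2, and |E(G1)| = |E(G2)| = 24, so φ is a bijection on edges as well as vertices. Hence G1 ≅ G2.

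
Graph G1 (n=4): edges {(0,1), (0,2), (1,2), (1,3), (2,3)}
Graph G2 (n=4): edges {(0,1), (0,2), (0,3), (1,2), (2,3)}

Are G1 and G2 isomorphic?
Yes, isomorphic

The graphs are isomorphic.
One valid mapping φ: V(G1) → V(G2): 0→1, 1→2, 2→0, 3→3

Verify φ preserves adjacency — for each edge of G1, its image is an edge of G2:
  (0,1) → (φ(0),φ(1)) = (1,2) ∈ E(G2) ✓
  (0,2) → (φ(0),φ(2)) = (0,1) ∈ E(G2) ✓
  (1,2) → (φ(1),φ(2)) = (0,2) ∈ E(G2) ✓
  (1,3) → (φ(1),φ(3)) = (2,3) ∈ E(G2) ✓
  (2,3) → (φ(2),φ(3)) = (0,3) ∈ E(G2) ✓
All 5 edges of G1 map to edges of G2, and |E(G1)| = |E(G2)| = 5, so φ is a bijection on edges as well as vertices. Hence G1 ≅ G2.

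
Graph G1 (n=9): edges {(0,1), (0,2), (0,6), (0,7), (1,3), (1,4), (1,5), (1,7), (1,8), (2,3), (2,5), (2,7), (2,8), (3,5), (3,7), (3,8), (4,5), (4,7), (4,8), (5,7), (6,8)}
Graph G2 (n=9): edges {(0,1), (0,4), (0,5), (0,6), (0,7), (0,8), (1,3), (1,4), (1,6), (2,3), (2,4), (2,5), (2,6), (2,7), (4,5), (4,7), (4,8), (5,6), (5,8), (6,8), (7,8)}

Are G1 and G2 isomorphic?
Yes, isomorphic

The graphs are isomorphic.
One valid mapping φ: V(G1) → V(G2): 0→1, 1→4, 2→6, 3→5, 4→7, 5→8, 6→3, 7→0, 8→2

Verify φ preserves adjacency — for each edge of G1, its image is an edge of G2:
  (0,1) → (φ(0),φ(1)) = (1,4) ∈ E(G2) ✓
  (0,2) → (φ(0),φ(2)) = (1,6) ∈ E(G2) ✓
  (0,6) → (φ(0),φ(6)) = (1,3) ∈ E(G2) ✓
  (0,7) → (φ(0),φ(7)) = (0,1) ∈ E(G2) ✓
  (1,3) → (φ(1),φ(3)) = (4,5) ∈ E(G2) ✓
  (1,4) → (φ(1),φ(4)) = (4,7) ∈ E(G2) ✓
  (1,5) → (φ(1),φ(5)) = (4,8) ∈ E(G2) ✓
  (1,7) → (φ(1),φ(7)) = (0,4) ∈ E(G2) ✓
  (1,8) → (φ(1),φ(8)) = (2,4) ∈ E(G2) ✓
  (2,3) → (φ(2),φ(3)) = (5,6) ∈ E(G2) ✓
  (2,5) → (φ(2),φ(5)) = (6,8) ∈ E(G2) ✓
  (2,7) → (φ(2),φ(7)) = (0,6) ∈ E(G2) ✓
  (2,8) → (φ(2),φ(8)) = (2,6) ∈ E(G2) ✓
  (3,5) → (φ(3),φ(5)) = (5,8) ∈ E(G2) ✓
  (3,7) → (φ(3),φ(7)) = (0,5) ∈ E(G2) ✓
  (3,8) → (φ(3),φ(8)) = (2,5) ∈ E(G2) ✓
  (4,5) → (φ(4),φ(5)) = (7,8) ∈ E(G2) ✓
  (4,7) → (φ(4),φ(7)) = (0,7) ∈ E(G2) ✓
  (4,8) → (φ(4),φ(8)) = (2,7) ∈ E(G2) ✓
  (5,7) → (φ(5),φ(7)) = (0,8) ∈ E(G2) ✓
  (6,8) → (φ(6),φ(8)) = (2,3) ∈ E(G2) ✓
All 21 edges of G1 map to edges of G2, and |E(G1)| = |E(G2)| = 21, so φ is a bijection on edges as well as vertices. Hence G1 ≅ G2.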